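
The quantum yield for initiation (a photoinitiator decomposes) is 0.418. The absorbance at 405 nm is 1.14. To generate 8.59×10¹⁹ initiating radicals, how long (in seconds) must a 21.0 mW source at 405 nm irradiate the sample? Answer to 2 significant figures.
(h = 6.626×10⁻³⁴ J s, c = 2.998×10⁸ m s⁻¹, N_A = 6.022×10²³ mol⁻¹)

Product: 8.59×10¹⁹ / 6.022×10²³ = 1.426×10⁻⁴ mol.
Photons that must be absorbed: 1.426×10⁻⁴ / 0.418 = 3.411×10⁻⁴ mol.
Fraction absorbed: 1 − 10^(−1.14) = 0.9276.
Incident photons needed: 3.411×10⁻⁴ / 0.9276 = 3.677×10⁻⁴ mol.
Photon energy: hc/λ = 4.905×10⁻¹⁹ J; per mole, 2.954×10⁵ J mol⁻¹.
Energy required: 3.677×10⁻⁴ × 2.954×10⁵ = 108.6 J.
Time: 108.6 J / 0.021 W = 5200 s.

t ≈ 5200 s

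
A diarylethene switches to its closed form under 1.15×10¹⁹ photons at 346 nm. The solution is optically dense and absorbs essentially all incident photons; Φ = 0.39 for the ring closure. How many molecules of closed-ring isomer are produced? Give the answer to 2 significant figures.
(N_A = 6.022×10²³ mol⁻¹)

Moles of photons: 1.15×10¹⁹ / 6.022×10²³ = 1.910×10⁻⁵ mol.
Product: Φ × n_abs = 0.39 × 1.910×10⁻⁵ = 7.449×10⁻⁶ mol.
As a count: 7.449×10⁻⁶ × 6.022×10²³ = 4.5×10¹⁸.

4.5×10¹⁸ molecules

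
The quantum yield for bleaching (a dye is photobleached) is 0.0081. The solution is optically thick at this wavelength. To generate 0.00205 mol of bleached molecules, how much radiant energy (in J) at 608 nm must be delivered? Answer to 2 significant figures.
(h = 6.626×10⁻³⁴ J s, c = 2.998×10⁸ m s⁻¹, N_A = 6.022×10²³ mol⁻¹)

5.0×10⁴ J

Photons that must be absorbed: 0.00205 / 0.0081 = 0.2531 mol.
Photon energy: hc/λ = 3.267×10⁻¹⁹ J; per mole, 1.967×10⁵ J mol⁻¹.
Energy required: 0.2531 × 1.967×10⁵ = 5.0×10⁴ J.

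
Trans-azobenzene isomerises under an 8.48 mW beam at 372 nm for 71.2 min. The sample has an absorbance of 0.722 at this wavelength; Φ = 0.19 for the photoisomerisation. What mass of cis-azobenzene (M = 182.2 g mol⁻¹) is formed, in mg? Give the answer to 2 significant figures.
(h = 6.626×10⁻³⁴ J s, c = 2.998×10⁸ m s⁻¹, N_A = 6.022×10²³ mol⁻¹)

Photon energy at 372 nm: hc/λ = (6.626×10⁻³⁴)(2.998×10⁸)/(372×10⁻⁹) = 5.340×10⁻¹⁹ J.
Energy delivered: (8.48 mW)(4272 s) = 36.23 J.
Photons incident: 36.23 / 5.340×10⁻¹⁹ = 6.785×10¹⁹, i.e. 6.785×10¹⁹/6.022×10²³ = 1.127×10⁻⁴ mol.
Fraction absorbed: 1 − 10^(−0.722) = 0.8103.
Photons absorbed: 0.8103 × 1.127×10⁻⁴ = 9.132×10⁻⁵ mol.
Product: Φ × n_abs = 0.19 × 9.132×10⁻⁵ = 1.735×10⁻⁵ mol.
Mass: 1.735×10⁻⁵ × 182.2 = 0.003161 g = 3.2 mg.

3.2 mg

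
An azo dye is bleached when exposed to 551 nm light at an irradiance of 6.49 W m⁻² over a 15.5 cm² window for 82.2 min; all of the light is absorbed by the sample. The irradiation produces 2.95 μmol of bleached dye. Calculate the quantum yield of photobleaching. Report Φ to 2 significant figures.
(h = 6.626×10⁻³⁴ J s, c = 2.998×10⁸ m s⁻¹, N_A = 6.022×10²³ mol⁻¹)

Φ = 0.013

Product: 2.95 μmol = 2.95×10⁻⁶ mol.
Photon energy at 551 nm: hc/λ = (6.626×10⁻³⁴)(2.998×10⁸)/(551×10⁻⁹) = 3.605×10⁻¹⁹ J.
Energy delivered: (6.49 W m⁻²)(15.5×10⁻⁴ m²)(4932 s) = 49.61 J.
Photons incident: 49.61 / 3.605×10⁻¹⁹ = 1.376×10²⁰, i.e. 1.376×10²⁰/6.022×10²³ = 2.285×10⁻⁴ mol.
Φ = 2.95×10⁻⁶ mol / 2.285×10⁻⁴ mol photons = 0.013.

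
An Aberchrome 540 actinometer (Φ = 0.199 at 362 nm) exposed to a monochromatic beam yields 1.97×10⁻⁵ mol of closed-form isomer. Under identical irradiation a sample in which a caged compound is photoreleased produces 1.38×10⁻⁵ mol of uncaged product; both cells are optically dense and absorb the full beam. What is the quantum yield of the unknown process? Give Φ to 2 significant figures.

Photons absorbed by the actinometer: 1.97×10⁻⁵ / 0.199 = 9.899×10⁻⁵ mol.
Φ(unknown) = 1.38×10⁻⁵ / 9.899×10⁻⁵ = 0.14.

Φ = 0.14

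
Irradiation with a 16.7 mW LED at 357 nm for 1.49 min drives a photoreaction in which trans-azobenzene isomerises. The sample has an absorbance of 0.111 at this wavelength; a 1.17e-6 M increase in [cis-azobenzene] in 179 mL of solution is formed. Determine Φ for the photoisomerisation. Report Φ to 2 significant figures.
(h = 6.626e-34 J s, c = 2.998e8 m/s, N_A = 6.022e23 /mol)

Product: (1.17e-6 M)(0.179 L) = 2.094e-7 mol.
Photon energy at 357 nm: hc/λ = (6.626e-34)(2.998e8)/(357e-9) = 5.564e-19 J.
Energy delivered: (16.7 mW)(89.4 s) = 1.493 J.
Photons incident: 1.493 / 5.564e-19 = 2.683e18, i.e. 2.683e18/6.022e23 = 4.455e-6 mol.
Fraction absorbed: 1 − 10^(−0.111) = 0.2255.
Photons absorbed: 0.2255 × 4.455e-6 = 1.005e-6 mol.
Φ = 2.094e-7 mol / 1.005e-6 mol photons = 0.21.

Φ = 0.21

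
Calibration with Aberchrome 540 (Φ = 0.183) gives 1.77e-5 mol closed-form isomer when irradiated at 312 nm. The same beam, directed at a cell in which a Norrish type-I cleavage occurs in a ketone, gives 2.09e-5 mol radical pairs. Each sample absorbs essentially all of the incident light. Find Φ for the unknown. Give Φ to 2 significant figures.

Φ = 0.22

Photons absorbed by the actinometer: 1.77e-5 / 0.183 = 9.672e-5 mol.
Φ(unknown) = 2.09e-5 / 9.672e-5 = 0.22.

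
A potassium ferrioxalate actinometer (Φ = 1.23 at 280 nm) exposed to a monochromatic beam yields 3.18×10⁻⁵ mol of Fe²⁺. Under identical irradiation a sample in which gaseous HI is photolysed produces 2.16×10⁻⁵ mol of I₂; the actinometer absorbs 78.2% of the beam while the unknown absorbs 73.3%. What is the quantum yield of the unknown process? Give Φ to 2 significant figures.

Φ = 0.89

Photons absorbed by the actinometer: 3.18×10⁻⁵ / 1.23 = 2.585×10⁻⁵ mol.
Incident flux: 2.585×10⁻⁵ / 0.782 = 3.306×10⁻⁵ einstein.
Absorbed by unknown: 0.733 × 3.306×10⁻⁵ = 2.423×10⁻⁵ mol.
Φ(unknown) = 2.16×10⁻⁵ / 2.423×10⁻⁵ = 0.89.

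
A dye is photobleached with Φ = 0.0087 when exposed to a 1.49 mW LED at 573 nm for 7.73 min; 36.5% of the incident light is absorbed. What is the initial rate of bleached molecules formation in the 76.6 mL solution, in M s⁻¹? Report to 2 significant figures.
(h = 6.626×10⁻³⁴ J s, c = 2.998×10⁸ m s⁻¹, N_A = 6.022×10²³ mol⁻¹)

Photon energy at 573 nm: hc/λ = (6.626×10⁻³⁴)(2.998×10⁸)/(573×10⁻⁹) = 3.467×10⁻¹⁹ J.
Energy delivered: (1.49 mW)(463.8 s) = 0.6911 J.
Photons incident: 0.6911 / 3.467×10⁻¹⁹ = 1.993×10¹⁸, i.e. 1.993×10¹⁸/6.022×10²³ = 3.310×10⁻⁶ mol.
Photons absorbed: 0.365 × 3.310×10⁻⁶ = 1.208×10⁻⁶ mol.
Product formed: 0.0087 × 1.208×10⁻⁶ = 1.051×10⁻⁸ mol.
Rate: 1.051×10⁻⁸ mol / (463.8 s × 0.0766 L) = 3.0×10⁻¹⁰ M s⁻¹.

3.0×10⁻¹⁰ M s⁻¹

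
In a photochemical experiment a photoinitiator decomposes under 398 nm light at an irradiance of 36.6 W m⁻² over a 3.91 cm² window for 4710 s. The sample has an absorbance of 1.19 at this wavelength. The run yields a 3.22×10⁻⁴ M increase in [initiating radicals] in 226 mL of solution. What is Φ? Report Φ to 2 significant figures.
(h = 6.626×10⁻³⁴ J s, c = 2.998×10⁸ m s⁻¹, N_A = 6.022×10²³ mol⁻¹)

Φ = 0.35

Product: (3.22×10⁻⁴ M)(0.226 L) = 7.277×10⁻⁵ mol.
Photon energy at 398 nm: hc/λ = (6.626×10⁻³⁴)(2.998×10⁸)/(398×10⁻⁹) = 4.991×10⁻¹⁹ J.
Energy delivered: (36.6 W m⁻²)(3.91×10⁻⁴ m²)(4710 s) = 67.40 J.
Photons incident: 67.40 / 4.991×10⁻¹⁹ = 1.350×10²⁰, i.e. 1.350×10²⁰/6.022×10²³ = 2.242×10⁻⁴ mol.
Fraction absorbed: 1 − 10^(−1.19) = 0.9354.
Photons absorbed: 0.9354 × 2.242×10⁻⁴ = 2.097×10⁻⁴ mol.
Φ = 7.277×10⁻⁵ mol / 2.097×10⁻⁴ mol photons = 0.35.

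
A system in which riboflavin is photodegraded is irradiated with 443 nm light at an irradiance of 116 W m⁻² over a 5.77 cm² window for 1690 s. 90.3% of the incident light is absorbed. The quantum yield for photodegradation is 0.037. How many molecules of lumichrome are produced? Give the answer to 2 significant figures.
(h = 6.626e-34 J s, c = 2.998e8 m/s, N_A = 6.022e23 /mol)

8.4e18 molecules

Photon energy at 443 nm: hc/λ = (6.626e-34)(2.998e8)/(443e-9) = 4.484e-19 J.
Energy delivered: (116 W m⁻²)(5.77e-4 m²)(1690 s) = 113.1 J.
Photons incident: 113.1 / 4.484e-19 = 2.522e20, i.e. 2.522e20/6.022e23 = 4.188e-4 mol.
Photons absorbed: 0.903 × 4.188e-4 = 3.782e-4 mol.
Product: Φ × n_abs = 0.037 × 3.782e-4 = 1.399e-5 mol.
As a count: 1.399e-5 × 6.022e23 = 8.4e18.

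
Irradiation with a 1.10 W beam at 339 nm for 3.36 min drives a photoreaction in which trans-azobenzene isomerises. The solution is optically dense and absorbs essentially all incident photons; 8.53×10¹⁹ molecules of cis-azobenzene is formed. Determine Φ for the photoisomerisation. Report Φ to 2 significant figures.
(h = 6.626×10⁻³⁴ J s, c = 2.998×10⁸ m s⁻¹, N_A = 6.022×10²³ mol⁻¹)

Product: 8.53×10¹⁹ / 6.022×10²³ = 1.416×10⁻⁴ mol.
Photon energy at 339 nm: hc/λ = (6.626×10⁻³⁴)(2.998×10⁸)/(339×10⁻⁹) = 5.860×10⁻¹⁹ J.
Energy delivered: (1.10 W)(201.6 s) = 221.8 J.
Photons incident: 221.8 / 5.860×10⁻¹⁹ = 3.785×10²⁰, i.e. 3.785×10²⁰/6.022×10²³ = 6.285×10⁻⁴ mol.
Φ = 1.416×10⁻⁴ mol / 6.285×10⁻⁴ mol photons = 0.23.

Φ = 0.23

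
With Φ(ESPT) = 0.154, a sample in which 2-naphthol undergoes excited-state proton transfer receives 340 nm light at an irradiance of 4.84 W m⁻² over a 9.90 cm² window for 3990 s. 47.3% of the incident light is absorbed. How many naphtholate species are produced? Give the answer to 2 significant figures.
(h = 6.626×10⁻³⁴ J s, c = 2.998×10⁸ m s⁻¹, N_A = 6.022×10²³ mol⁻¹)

2.4×10¹⁸ species

Photon energy at 340 nm: hc/λ = (6.626×10⁻³⁴)(2.998×10⁸)/(340×10⁻⁹) = 5.843×10⁻¹⁹ J.
Energy delivered: (4.84 W m⁻²)(9.90×10⁻⁴ m²)(3990 s) = 19.12 J.
Photons incident: 19.12 / 5.843×10⁻¹⁹ = 3.272×10¹⁹, i.e. 3.272×10¹⁹/6.022×10²³ = 5.433×10⁻⁵ mol.
Photons absorbed: 0.473 × 5.433×10⁻⁵ = 2.570×10⁻⁵ mol.
Product: Φ × n_abs = 0.154 × 2.570×10⁻⁵ = 3.958×10⁻⁶ mol.
As a count: 3.958×10⁻⁶ × 6.022×10²³ = 2.4×10¹⁸.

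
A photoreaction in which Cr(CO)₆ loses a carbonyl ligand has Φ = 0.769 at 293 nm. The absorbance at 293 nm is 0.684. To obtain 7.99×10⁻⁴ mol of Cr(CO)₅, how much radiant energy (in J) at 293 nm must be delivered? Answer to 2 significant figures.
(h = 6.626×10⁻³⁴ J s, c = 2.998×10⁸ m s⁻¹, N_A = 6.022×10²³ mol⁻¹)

530 J

Photons that must be absorbed: 7.99×10⁻⁴ / 0.769 = 0.001039 mol.
Fraction absorbed: 1 − 10^(−0.684) = 0.7930.
Incident photons needed: 0.001039 / 0.7930 = 0.001310 mol.
Photon energy: hc/λ = 6.780×10⁻¹⁹ J; per mole, 4.083×10⁵ J mol⁻¹.
Energy required: 0.001310 × 4.083×10⁵ = 530 J.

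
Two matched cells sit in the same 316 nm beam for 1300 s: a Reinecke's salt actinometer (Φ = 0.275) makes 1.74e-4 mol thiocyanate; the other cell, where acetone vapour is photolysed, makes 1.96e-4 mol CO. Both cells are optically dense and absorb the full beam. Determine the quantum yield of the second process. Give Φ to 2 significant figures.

Φ = 0.31

Photons absorbed by the actinometer: 1.74e-4 / 0.275 = 6.327e-4 mol.
Φ(unknown) = 1.96e-4 / 6.327e-4 = 0.31.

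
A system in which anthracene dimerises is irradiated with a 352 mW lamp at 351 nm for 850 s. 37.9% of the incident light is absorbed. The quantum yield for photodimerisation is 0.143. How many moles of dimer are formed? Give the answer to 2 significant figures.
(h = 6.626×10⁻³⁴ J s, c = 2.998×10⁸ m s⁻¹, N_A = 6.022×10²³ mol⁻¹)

Photon energy at 351 nm: hc/λ = (6.626×10⁻³⁴)(2.998×10⁸)/(351×10⁻⁹) = 5.659×10⁻¹⁹ J.
Energy delivered: (352 mW)(850 s) = 299.2 J.
Photons incident: 299.2 / 5.659×10⁻¹⁹ = 5.287×10²⁰, i.e. 5.287×10²⁰/6.022×10²³ = 8.779×10⁻⁴ mol.
Photons absorbed: 0.379 × 8.779×10⁻⁴ = 3.327×10⁻⁴ mol.
Product: Φ × n_abs = 0.143 × 3.327×10⁻⁴ = 4.758×10⁻⁵ mol.

4.8×10⁻⁵ mol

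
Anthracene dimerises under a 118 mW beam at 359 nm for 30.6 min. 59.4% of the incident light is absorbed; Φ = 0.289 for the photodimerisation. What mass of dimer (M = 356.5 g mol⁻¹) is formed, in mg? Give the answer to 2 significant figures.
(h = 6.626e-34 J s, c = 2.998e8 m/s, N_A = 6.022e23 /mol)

40 mg

Photon energy at 359 nm: hc/λ = (6.626e-34)(2.998e8)/(359e-9) = 5.533e-19 J.
Energy delivered: (118 mW)(1836 s) = 216.6 J.
Photons incident: 216.6 / 5.533e-19 = 3.915e20, i.e. 3.915e20/6.022e23 = 6.501e-4 mol.
Photons absorbed: 0.594 × 6.501e-4 = 3.862e-4 mol.
Product: Φ × n_abs = 0.289 × 3.862e-4 = 1.116e-4 mol.
Mass: 1.116e-4 × 356.5 = 0.03979 g = 40 mg.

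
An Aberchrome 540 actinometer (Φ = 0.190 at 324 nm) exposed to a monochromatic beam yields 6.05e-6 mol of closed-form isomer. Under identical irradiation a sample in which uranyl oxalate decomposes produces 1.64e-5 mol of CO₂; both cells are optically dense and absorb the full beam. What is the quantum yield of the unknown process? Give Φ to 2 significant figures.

Photons absorbed by the actinometer: 6.05e-6 / 0.190 = 3.184e-5 mol.
Φ(unknown) = 1.64e-5 / 3.184e-5 = 0.52.

Φ = 0.52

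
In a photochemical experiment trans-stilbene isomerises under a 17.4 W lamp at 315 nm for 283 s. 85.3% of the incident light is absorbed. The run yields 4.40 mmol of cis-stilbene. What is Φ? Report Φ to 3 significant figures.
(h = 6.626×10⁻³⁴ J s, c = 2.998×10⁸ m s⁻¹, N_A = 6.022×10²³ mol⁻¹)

Product: 4.40 mmol = 0.00440 mol.
Photon energy at 315 nm: hc/λ = (6.626×10⁻³⁴)(2.998×10⁸)/(315×10⁻⁹) = 6.306×10⁻¹⁹ J.
Energy delivered: (17.4 W)(283 s) = 4924 J.
Photons incident: 4924 / 6.306×10⁻¹⁹ = 7.808×10²¹, i.e. 7.808×10²¹/6.022×10²³ = 0.01297 mol.
Photons absorbed: 0.853 × 0.01297 = 0.01106 mol.
Φ = 0.00440 mol / 0.01106 mol photons = 0.398.

Φ = 0.398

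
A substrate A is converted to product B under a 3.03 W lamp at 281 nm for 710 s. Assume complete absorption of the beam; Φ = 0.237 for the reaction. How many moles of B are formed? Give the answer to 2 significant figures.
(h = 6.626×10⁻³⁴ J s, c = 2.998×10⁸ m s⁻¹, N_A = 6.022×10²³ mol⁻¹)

Photon energy at 281 nm: hc/λ = (6.626×10⁻³⁴)(2.998×10⁸)/(281×10⁻⁹) = 7.069×10⁻¹⁹ J.
Energy delivered: (3.03 W)(710 s) = 2151 J.
Photons incident: 2151 / 7.069×10⁻¹⁹ = 3.043×10²¹, i.e. 3.043×10²¹/6.022×10²³ = 0.005053 mol.
Product: Φ × n_abs = 0.237 × 0.005053 = 0.001198 mol.

0.0012 mol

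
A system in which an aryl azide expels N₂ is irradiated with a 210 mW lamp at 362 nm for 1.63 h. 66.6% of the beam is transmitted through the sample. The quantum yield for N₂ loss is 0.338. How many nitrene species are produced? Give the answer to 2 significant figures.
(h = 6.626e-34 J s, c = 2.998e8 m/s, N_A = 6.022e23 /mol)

2.5e20 species

Photon energy at 362 nm: hc/λ = (6.626e-34)(2.998e8)/(362e-9) = 5.487e-19 J.
Energy delivered: (210 mW)(5868 s) = 1232 J.
Photons incident: 1232 / 5.487e-19 = 2.245e21, i.e. 2.245e21/6.022e23 = 0.003728 mol.
Fraction absorbed: 1 − 66.6/100 = 0.3340.
Photons absorbed: 0.3340 × 0.003728 = 0.001245 mol.
Product: Φ × n_abs = 0.338 × 0.001245 = 4.208e-4 mol.
As a count: 4.208e-4 × 6.022e23 = 2.5e20.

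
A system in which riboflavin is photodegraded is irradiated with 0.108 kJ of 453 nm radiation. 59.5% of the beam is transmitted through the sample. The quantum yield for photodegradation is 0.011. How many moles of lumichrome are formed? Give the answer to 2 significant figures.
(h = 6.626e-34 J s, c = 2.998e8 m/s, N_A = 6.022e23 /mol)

1.8e-6 mol

Photon energy at 453 nm: hc/λ = (6.626e-34)(2.998e8)/(453e-9) = 4.385e-19 J.
Incident energy: 0.108 kJ = 108 J.
Photons incident: 108 / 4.385e-19 = 2.463e20, i.e. 2.463e20/6.022e23 = 4.090e-4 mol.
Fraction absorbed: 1 − 59.5/100 = 0.4050.
Photons absorbed: 0.4050 × 4.090e-4 = 1.656e-4 mol.
Product: Φ × n_abs = 0.011 × 1.656e-4 = 1.822e-6 mol.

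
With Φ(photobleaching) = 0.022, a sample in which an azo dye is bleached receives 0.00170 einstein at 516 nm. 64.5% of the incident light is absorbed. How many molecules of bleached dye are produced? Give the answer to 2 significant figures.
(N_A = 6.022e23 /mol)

Photons absorbed: 0.645 × 0.00170 = 0.001097 mol.
Product: Φ × n_abs = 0.022 × 0.001097 = 2.413e-5 mol.
As a count: 2.413e-5 × 6.022e23 = 1.5e19.

1.5e19 molecules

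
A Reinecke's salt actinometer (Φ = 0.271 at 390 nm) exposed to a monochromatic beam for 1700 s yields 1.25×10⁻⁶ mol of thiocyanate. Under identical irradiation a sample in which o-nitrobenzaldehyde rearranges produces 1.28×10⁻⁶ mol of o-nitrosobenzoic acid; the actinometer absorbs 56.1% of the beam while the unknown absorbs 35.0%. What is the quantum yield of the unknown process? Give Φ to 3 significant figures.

Φ = 0.445

Photons absorbed by the actinometer: 1.25×10⁻⁶ / 0.271 = 4.613×10⁻⁶ mol.
Incident flux: 4.613×10⁻⁶ / 0.561 = 8.223×10⁻⁶ einstein.
Absorbed by unknown: 0.350 × 8.223×10⁻⁶ = 2.878×10⁻⁶ mol.
Φ(unknown) = 1.28×10⁻⁶ / 2.878×10⁻⁶ = 0.445.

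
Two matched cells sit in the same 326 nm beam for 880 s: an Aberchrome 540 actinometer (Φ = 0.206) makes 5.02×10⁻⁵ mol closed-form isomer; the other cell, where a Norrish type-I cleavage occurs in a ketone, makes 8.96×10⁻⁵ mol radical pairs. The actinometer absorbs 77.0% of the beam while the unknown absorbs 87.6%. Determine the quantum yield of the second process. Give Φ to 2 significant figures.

Photons absorbed by the actinometer: 5.02×10⁻⁵ / 0.206 = 2.437×10⁻⁴ mol.
Incident flux: 2.437×10⁻⁴ / 0.770 = 3.165×10⁻⁴ einstein.
Absorbed by unknown: 0.876 × 3.165×10⁻⁴ = 2.773×10⁻⁴ mol.
Φ(unknown) = 8.96×10⁻⁵ / 2.773×10⁻⁴ = 0.32.

Φ = 0.32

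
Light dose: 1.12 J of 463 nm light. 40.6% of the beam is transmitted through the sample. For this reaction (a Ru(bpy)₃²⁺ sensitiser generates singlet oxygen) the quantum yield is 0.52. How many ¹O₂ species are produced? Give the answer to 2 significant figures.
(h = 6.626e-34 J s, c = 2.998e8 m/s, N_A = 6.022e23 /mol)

8.1e17 species

Photon energy at 463 nm: hc/λ = (6.626e-34)(2.998e8)/(463e-9) = 4.290e-19 J.
Photons incident: 1.12 / 4.290e-19 = 2.611e18, i.e. 2.611e18/6.022e23 = 4.336e-6 mol.
Fraction absorbed: 1 − 40.6/100 = 0.5940.
Photons absorbed: 0.5940 × 4.336e-6 = 2.576e-6 mol.
Product: Φ × n_abs = 0.52 × 2.576e-6 = 1.340e-6 mol.
As a count: 1.340e-6 × 6.022e23 = 8.1e17.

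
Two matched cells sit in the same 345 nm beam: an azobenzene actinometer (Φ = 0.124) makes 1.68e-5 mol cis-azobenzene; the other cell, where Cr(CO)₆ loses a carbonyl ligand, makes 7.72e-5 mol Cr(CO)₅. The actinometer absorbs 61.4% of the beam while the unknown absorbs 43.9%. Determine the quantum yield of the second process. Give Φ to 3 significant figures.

Photons absorbed by the actinometer: 1.68e-5 / 0.124 = 1.355e-4 mol.
Incident flux: 1.355e-4 / 0.614 = 2.207e-4 einstein.
Absorbed by unknown: 0.439 × 2.207e-4 = 9.689e-5 mol.
Φ(unknown) = 7.72e-5 / 9.689e-5 = 0.797.

Φ = 0.797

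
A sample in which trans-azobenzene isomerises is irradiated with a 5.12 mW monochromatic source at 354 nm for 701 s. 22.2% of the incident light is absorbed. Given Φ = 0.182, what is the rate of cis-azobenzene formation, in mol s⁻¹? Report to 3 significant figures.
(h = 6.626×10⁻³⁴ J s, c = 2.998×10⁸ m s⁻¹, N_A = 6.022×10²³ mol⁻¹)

Photon energy at 354 nm: hc/λ = (6.626×10⁻³⁴)(2.998×10⁸)/(354×10⁻⁹) = 5.612×10⁻¹⁹ J.
Energy delivered: (5.12 mW)(701 s) = 3.589 J.
Photons incident: 3.589 / 5.612×10⁻¹⁹ = 6.395×10¹⁸, i.e. 6.395×10¹⁸/6.022×10²³ = 1.062×10⁻⁵ mol.
Photons absorbed: 0.222 × 1.062×10⁻⁵ = 2.358×10⁻⁶ mol.
Product formed: 0.182 × 2.358×10⁻⁶ = 4.292×10⁻⁷ mol.
Rate: 4.292×10⁻⁷ / 701 s = 6.12×10⁻¹⁰ mol s⁻¹.

6.12×10⁻¹⁰ mol s⁻¹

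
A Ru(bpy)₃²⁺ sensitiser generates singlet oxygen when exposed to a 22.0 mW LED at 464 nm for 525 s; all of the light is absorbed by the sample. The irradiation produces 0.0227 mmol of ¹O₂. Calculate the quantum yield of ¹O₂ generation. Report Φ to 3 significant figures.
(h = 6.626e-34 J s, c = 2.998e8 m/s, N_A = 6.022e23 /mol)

Product: 0.0227 mmol = 2.27e-5 mol.
Photon energy at 464 nm: hc/λ = (6.626e-34)(2.998e8)/(464e-9) = 4.281e-19 J.
Energy delivered: (22.0 mW)(525 s) = 11.55 J.
Photons incident: 11.55 / 4.281e-19 = 2.698e19, i.e. 2.698e19/6.022e23 = 4.480e-5 mol.
Φ = 2.27e-5 mol / 4.480e-5 mol photons = 0.507.

Φ = 0.507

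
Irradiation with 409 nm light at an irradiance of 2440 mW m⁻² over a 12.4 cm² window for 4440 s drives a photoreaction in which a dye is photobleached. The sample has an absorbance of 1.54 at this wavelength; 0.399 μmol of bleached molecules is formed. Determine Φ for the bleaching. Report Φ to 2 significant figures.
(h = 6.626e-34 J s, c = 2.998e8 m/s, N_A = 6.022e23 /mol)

Φ = 0.0089

Product: 0.399 μmol = 3.99e-7 mol.
Photon energy at 409 nm: hc/λ = (6.626e-34)(2.998e8)/(409e-9) = 4.857e-19 J.
Energy delivered: (2440 mW m⁻²)(12.4e-4 m²)(4440 s) = 13.43 J.
Photons incident: 13.43 / 4.857e-19 = 2.765e19, i.e. 2.765e19/6.022e23 = 4.591e-5 mol.
Fraction absorbed: 1 − 10^(−1.54) = 0.9712.
Photons absorbed: 0.9712 × 4.591e-5 = 4.459e-5 mol.
Φ = 3.99e-7 mol / 4.459e-5 mol photons = 0.0089.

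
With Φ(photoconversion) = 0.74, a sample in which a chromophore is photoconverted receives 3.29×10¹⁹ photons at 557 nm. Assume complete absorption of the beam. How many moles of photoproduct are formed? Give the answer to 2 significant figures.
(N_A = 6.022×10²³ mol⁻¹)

4.0×10⁻⁵ mol

Moles of photons: 3.29×10¹⁹ / 6.022×10²³ = 5.463×10⁻⁵ mol.
Product: Φ × n_abs = 0.74 × 5.463×10⁻⁵ = 4.043×10⁻⁵ mol.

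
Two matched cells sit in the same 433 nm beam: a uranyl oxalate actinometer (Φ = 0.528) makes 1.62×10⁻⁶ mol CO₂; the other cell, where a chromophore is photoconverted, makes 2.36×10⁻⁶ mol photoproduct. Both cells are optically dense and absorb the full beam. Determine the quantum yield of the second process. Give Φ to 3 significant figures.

Φ = 0.769

Photons absorbed by the actinometer: 1.62×10⁻⁶ / 0.528 = 3.068×10⁻⁶ mol.
Φ(unknown) = 2.36×10⁻⁶ / 3.068×10⁻⁶ = 0.769.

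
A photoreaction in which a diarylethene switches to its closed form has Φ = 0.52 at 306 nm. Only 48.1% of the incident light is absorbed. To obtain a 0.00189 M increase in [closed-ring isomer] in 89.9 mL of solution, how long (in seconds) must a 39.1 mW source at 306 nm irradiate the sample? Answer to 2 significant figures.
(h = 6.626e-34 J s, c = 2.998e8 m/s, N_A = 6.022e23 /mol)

t ≈ 6800 s

Product: (0.00189 M)(0.0899 L) = 1.699e-4 mol.
Photons that must be absorbed: 1.699e-4 / 0.52 = 3.267e-4 mol.
Incident photons needed: 3.267e-4 / 0.481 = 6.792e-4 mol.
Photon energy: hc/λ = 6.492e-19 J; per mole, 3.909e5 J mol⁻¹.
Energy required: 6.792e-4 × 3.909e5 = 265.5 J.
Time: 265.5 J / 0.0391 W = 6800 s.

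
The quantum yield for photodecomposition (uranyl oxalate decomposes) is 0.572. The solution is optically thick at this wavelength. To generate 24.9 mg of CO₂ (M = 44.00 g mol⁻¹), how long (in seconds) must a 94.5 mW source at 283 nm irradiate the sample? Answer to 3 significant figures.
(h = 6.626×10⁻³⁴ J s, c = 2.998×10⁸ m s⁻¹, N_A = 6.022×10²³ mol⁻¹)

t ≈ 4430 s

Product: 24.9 mg / 44.00 g mol⁻¹ = 5.659×10⁻⁴ mol.
Photons that must be absorbed: 5.659×10⁻⁴ / 0.572 = 9.893×10⁻⁴ mol.
Photon energy: hc/λ = 7.019×10⁻¹⁹ J; per mole, 4.227×10⁵ J mol⁻¹.
Energy required: 9.893×10⁻⁴ × 4.227×10⁵ = 418.2 J.
Time: 418.2 J / 0.0945 W = 4430 s.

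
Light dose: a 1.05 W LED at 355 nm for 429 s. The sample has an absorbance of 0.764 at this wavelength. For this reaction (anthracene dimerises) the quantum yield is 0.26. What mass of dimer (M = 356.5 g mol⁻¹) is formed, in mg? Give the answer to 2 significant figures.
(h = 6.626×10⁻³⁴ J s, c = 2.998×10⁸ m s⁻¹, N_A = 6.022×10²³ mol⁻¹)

100 mg

Photon energy at 355 nm: hc/λ = (6.626×10⁻³⁴)(2.998×10⁸)/(355×10⁻⁹) = 5.596×10⁻¹⁹ J.
Energy delivered: (1.05 W)(429 s) = 450.5 J.
Photons incident: 450.5 / 5.596×10⁻¹⁹ = 8.050×10²⁰, i.e. 8.050×10²⁰/6.022×10²³ = 0.001337 mol.
Fraction absorbed: 1 − 10^(−0.764) = 0.8278.
Photons absorbed: 0.8278 × 0.001337 = 0.001107 mol.
Product: Φ × n_abs = 0.26 × 0.001107 = 2.878×10⁻⁴ mol.
Mass: 2.878×10⁻⁴ × 356.5 = 0.1026 g = 100 mg.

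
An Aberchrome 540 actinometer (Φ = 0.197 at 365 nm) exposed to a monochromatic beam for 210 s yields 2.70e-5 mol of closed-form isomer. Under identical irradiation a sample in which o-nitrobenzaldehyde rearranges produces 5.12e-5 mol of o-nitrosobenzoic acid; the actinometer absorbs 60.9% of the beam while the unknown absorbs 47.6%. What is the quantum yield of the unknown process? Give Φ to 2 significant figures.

Φ = 0.48

Photons absorbed by the actinometer: 2.70e-5 / 0.197 = 1.371e-4 mol.
Incident flux: 1.371e-4 / 0.609 = 2.251e-4 einstein.
Absorbed by unknown: 0.476 × 2.251e-4 = 1.071e-4 mol.
Φ(unknown) = 5.12e-5 / 1.071e-4 = 0.48.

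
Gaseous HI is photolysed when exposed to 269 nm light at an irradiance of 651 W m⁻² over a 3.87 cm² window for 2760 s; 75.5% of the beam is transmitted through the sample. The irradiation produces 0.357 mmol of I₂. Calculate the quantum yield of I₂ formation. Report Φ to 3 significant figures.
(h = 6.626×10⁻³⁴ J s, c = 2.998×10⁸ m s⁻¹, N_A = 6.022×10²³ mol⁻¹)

Φ = 0.932

Product: 0.357 mmol = 3.57×10⁻⁴ mol.
Photon energy at 269 nm: hc/λ = (6.626×10⁻³⁴)(2.998×10⁸)/(269×10⁻⁹) = 7.385×10⁻¹⁹ J.
Energy delivered: (651 W m⁻²)(3.87×10⁻⁴ m²)(2760 s) = 695.3 J.
Photons incident: 695.3 / 7.385×10⁻¹⁹ = 9.415×10²⁰, i.e. 9.415×10²⁰/6.022×10²³ = 0.001563 mol.
Fraction absorbed: 1 − 75.5/100 = 0.2450.
Photons absorbed: 0.2450 × 0.001563 = 3.829×10⁻⁴ mol.
Φ = 3.57×10⁻⁴ mol / 3.829×10⁻⁴ mol photons = 0.932.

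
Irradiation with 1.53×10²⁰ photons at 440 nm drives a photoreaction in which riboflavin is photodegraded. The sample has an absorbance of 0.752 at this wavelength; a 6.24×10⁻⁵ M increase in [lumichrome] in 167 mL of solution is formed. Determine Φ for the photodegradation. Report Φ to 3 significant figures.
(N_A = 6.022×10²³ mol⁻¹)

Φ = 0.0498

Product: (6.24×10⁻⁵ M)(0.167 L) = 1.042×10⁻⁵ mol.
Moles of photons: 1.53×10²⁰ / 6.022×10²³ = 2.541×10⁻⁴ mol.
Fraction absorbed: 1 − 10^(−0.752) = 0.8230.
Photons absorbed: 0.8230 × 2.541×10⁻⁴ = 2.091×10⁻⁴ mol.
Φ = 1.042×10⁻⁵ mol / 2.091×10⁻⁴ mol photons = 0.0498.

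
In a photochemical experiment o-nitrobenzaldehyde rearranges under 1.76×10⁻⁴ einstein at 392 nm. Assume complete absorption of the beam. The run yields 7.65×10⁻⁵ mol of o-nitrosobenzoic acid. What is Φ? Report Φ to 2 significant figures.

Φ = 7.65×10⁻⁵ mol / 1.76×10⁻⁴ mol photons = 0.43.

Φ = 0.43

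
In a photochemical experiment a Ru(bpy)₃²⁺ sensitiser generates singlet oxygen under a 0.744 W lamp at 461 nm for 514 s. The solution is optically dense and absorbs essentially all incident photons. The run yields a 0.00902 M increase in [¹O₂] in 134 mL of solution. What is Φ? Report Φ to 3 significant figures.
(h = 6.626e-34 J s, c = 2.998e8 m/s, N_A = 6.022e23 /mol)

Product: (0.00902 M)(0.134 L) = 0.001209 mol.
Photon energy at 461 nm: hc/λ = (6.626e-34)(2.998e8)/(461e-9) = 4.309e-19 J.
Energy delivered: (0.744 W)(514 s) = 382.4 J.
Photons incident: 382.4 / 4.309e-19 = 8.874e20, i.e. 8.874e20/6.022e23 = 0.001474 mol.
Φ = 0.001209 mol / 0.001474 mol photons = 0.820.

Φ = 0.820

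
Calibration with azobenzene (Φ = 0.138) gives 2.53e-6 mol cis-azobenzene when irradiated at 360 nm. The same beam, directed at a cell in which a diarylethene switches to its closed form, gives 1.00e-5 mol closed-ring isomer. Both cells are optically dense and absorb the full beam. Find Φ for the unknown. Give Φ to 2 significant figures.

Photons absorbed by the actinometer: 2.53e-6 / 0.138 = 1.833e-5 mol.
Φ(unknown) = 1.00e-5 / 1.833e-5 = 0.55.

Φ = 0.55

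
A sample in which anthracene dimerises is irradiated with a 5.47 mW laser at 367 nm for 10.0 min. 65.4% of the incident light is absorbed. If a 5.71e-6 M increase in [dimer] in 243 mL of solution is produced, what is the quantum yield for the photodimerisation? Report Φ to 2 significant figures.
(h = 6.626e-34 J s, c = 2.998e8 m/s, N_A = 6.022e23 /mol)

Product: (5.71e-6 M)(0.243 L) = 1.388e-6 mol.
Photon energy at 367 nm: hc/λ = (6.626e-34)(2.998e8)/(367e-9) = 5.413e-19 J.
Energy delivered: (5.47 mW)(600 s) = 3.282 J.
Photons incident: 3.282 / 5.413e-19 = 6.063e18, i.e. 6.063e18/6.022e23 = 1.007e-5 mol.
Photons absorbed: 0.654 × 1.007e-5 = 6.586e-6 mol.
Φ = 1.388e-6 mol / 6.586e-6 mol photons = 0.21.

Φ = 0.21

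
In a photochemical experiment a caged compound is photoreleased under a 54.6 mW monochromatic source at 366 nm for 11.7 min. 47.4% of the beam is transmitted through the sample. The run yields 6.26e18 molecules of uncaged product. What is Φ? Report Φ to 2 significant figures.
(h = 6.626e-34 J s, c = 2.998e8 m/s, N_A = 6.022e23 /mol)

Product: 6.26e18 / 6.022e23 = 1.040e-5 mol.
Photon energy at 366 nm: hc/λ = (6.626e-34)(2.998e8)/(366e-9) = 5.428e-19 J.
Energy delivered: (54.6 mW)(702 s) = 38.33 J.
Photons incident: 38.33 / 5.428e-19 = 7.062e19, i.e. 7.062e19/6.022e23 = 1.173e-4 mol.
Fraction absorbed: 1 − 47.4/100 = 0.5260.
Photons absorbed: 0.5260 × 1.173e-4 = 6.170e-5 mol.
Φ = 1.040e-5 mol / 6.170e-5 mol photons = 0.17.

Φ = 0.17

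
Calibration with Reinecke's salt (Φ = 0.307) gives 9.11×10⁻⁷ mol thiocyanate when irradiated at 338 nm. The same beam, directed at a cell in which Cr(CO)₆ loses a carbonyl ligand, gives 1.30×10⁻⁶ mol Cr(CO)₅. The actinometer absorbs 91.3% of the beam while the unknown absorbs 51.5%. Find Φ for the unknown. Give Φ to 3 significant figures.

Φ = 0.777

Photons absorbed by the actinometer: 9.11×10⁻⁷ / 0.307 = 2.967×10⁻⁶ mol.
Incident flux: 2.967×10⁻⁶ / 0.913 = 3.250×10⁻⁶ einstein.
Absorbed by unknown: 0.515 × 3.250×10⁻⁶ = 1.674×10⁻⁶ mol.
Φ(unknown) = 1.30×10⁻⁶ / 1.674×10⁻⁶ = 0.777.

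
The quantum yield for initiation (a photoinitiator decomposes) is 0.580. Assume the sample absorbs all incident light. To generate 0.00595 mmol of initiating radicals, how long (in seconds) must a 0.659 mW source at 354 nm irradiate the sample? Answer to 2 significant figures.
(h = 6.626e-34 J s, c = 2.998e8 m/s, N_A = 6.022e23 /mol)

t ≈ 5300 s

Product: 0.00595 mmol = 5.95e-6 mol.
Photons that must be absorbed: 5.95e-6 / 0.580 = 1.026e-5 mol.
Photon energy: hc/λ = 5.612e-19 J; per mole, 3.380e5 J mol⁻¹.
Energy required: 1.026e-5 × 3.380e5 = 3.468 J.
Time: 3.468 J / 0.000659 W = 5300 s.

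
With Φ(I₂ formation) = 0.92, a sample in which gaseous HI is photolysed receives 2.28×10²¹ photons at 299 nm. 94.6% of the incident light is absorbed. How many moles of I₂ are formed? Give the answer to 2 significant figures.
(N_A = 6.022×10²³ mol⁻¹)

Moles of photons: 2.28×10²¹ / 6.022×10²³ = 0.003786 mol.
Photons absorbed: 0.946 × 0.003786 = 0.003582 mol.
Product: Φ × n_abs = 0.92 × 0.003582 = 0.003295 mol.

0.0033 mol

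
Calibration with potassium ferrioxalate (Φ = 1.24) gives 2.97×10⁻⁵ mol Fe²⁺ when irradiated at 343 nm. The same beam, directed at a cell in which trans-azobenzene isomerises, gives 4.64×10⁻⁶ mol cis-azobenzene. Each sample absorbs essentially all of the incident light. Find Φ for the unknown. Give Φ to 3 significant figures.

Φ = 0.194

Photons absorbed by the actinometer: 2.97×10⁻⁵ / 1.24 = 2.395×10⁻⁵ mol.
Φ(unknown) = 4.64×10⁻⁶ / 2.395×10⁻⁵ = 0.194.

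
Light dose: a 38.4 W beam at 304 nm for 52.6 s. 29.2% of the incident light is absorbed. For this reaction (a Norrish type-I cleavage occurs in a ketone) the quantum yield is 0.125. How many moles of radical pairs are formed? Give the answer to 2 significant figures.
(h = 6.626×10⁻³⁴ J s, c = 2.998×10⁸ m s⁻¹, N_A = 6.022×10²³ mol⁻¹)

1.9×10⁻⁴ mol

Photon energy at 304 nm: hc/λ = (6.626×10⁻³⁴)(2.998×10⁸)/(304×10⁻⁹) = 6.534×10⁻¹⁹ J.
Energy delivered: (38.4 W)(52.6 s) = 2020 J.
Photons incident: 2020 / 6.534×10⁻¹⁹ = 3.092×10²¹, i.e. 3.092×10²¹/6.022×10²³ = 0.005135 mol.
Photons absorbed: 0.292 × 0.005135 = 0.001499 mol.
Product: Φ × n_abs = 0.125 × 0.001499 = 1.874×10⁻⁴ mol.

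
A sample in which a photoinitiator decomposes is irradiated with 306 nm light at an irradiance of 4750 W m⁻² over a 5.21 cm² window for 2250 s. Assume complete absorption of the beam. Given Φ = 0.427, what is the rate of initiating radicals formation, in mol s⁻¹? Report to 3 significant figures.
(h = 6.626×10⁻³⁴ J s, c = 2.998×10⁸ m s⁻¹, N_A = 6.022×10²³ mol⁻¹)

Photon energy at 306 nm: hc/λ = (6.626×10⁻³⁴)(2.998×10⁸)/(306×10⁻⁹) = 6.492×10⁻¹⁹ J.
Energy delivered: (4750 W m⁻²)(5.21×10⁻⁴ m²)(2250 s) = 5568 J.
Photons incident: 5568 / 6.492×10⁻¹⁹ = 8.577×10²¹, i.e. 8.577×10²¹/6.022×10²³ = 0.01424 mol.
Product formed: 0.427 × 0.01424 = 0.006080 mol.
Rate: 0.006080 / 2250 s = 2.70×10⁻⁶ mol s⁻¹.

2.70×10⁻⁶ mol s⁻¹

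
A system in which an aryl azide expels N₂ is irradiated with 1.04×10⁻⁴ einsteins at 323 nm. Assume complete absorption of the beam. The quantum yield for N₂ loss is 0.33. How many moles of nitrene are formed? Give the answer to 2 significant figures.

Product: Φ × n_abs = 0.33 × 1.04×10⁻⁴ = 3.432×10⁻⁵ mol.

3.4×10⁻⁵ mol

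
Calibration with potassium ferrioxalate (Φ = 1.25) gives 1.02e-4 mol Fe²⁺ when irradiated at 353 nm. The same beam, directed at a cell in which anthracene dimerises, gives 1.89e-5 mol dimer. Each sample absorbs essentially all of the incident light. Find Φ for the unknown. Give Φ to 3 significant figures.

Photons absorbed by the actinometer: 1.02e-4 / 1.25 = 8.160e-5 mol.
Φ(unknown) = 1.89e-5 / 8.160e-5 = 0.232.

Φ = 0.232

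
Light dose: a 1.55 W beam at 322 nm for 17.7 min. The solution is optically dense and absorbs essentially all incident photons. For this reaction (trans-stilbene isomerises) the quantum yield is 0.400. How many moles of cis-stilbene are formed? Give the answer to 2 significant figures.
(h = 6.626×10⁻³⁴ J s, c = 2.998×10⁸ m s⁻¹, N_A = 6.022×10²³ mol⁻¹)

0.0018 mol

Photon energy at 322 nm: hc/λ = (6.626×10⁻³⁴)(2.998×10⁸)/(322×10⁻⁹) = 6.169×10⁻¹⁹ J.
Energy delivered: (1.55 W)(1062 s) = 1646 J.
Photons incident: 1646 / 6.169×10⁻¹⁹ = 2.668×10²¹, i.e. 2.668×10²¹/6.022×10²³ = 0.004430 mol.
Product: Φ × n_abs = 0.400 × 0.004430 = 0.001772 mol.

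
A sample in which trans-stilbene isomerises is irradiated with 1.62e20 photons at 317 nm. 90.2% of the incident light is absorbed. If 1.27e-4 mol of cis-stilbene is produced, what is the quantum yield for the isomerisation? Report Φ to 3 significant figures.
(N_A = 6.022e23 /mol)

Φ = 0.523

Moles of photons: 1.62e20 / 6.022e23 = 2.690e-4 mol.
Photons absorbed: 0.902 × 2.690e-4 = 2.426e-4 mol.
Φ = 1.27e-4 mol / 2.426e-4 mol photons = 0.523.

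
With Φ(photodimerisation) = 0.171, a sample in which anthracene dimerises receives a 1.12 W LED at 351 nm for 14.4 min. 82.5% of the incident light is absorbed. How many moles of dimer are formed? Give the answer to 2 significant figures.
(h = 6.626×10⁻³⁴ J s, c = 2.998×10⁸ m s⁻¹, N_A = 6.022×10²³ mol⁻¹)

4.0×10⁻⁴ mol

Photon energy at 351 nm: hc/λ = (6.626×10⁻³⁴)(2.998×10⁸)/(351×10⁻⁹) = 5.659×10⁻¹⁹ J.
Energy delivered: (1.12 W)(864 s) = 967.7 J.
Photons incident: 967.7 / 5.659×10⁻¹⁹ = 1.710×10²¹, i.e. 1.710×10²¹/6.022×10²³ = 0.002840 mol.
Photons absorbed: 0.825 × 0.002840 = 0.002343 mol.
Product: Φ × n_abs = 0.171 × 0.002343 = 4.007×10⁻⁴ mol.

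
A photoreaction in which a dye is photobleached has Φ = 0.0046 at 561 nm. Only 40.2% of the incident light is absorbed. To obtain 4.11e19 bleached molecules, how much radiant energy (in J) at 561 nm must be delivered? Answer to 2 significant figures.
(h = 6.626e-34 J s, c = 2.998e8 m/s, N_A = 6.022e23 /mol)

Product: 4.11e19 / 6.022e23 = 6.825e-5 mol.
Photons that must be absorbed: 6.825e-5 / 0.0046 = 0.01484 mol.
Incident photons needed: 0.01484 / 0.402 = 0.03692 mol.
Photon energy: hc/λ = 3.541e-19 J; per mole, 2.132e5 J mol⁻¹.
Energy required: 0.03692 × 2.132e5 = 7900 J.

7900 J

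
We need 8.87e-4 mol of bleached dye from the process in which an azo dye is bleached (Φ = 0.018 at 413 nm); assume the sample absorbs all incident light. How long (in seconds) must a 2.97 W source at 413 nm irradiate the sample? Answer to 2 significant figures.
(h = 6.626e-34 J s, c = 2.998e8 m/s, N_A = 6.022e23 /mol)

Photons that must be absorbed: 8.87e-4 / 0.018 = 0.04928 mol.
Photon energy: hc/λ = 4.810e-19 J; per mole, 2.897e5 J mol⁻¹.
Energy required: 0.04928 × 2.897e5 = 1.428e4 J.
Time: 1.428e4 J / 2.97 W = 4800 s.

t ≈ 4800 s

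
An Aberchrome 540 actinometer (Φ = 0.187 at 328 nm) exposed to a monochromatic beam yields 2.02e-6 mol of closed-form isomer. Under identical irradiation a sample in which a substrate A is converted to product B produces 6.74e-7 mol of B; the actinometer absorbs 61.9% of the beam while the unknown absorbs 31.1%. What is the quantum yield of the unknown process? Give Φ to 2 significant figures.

Photons absorbed by the actinometer: 2.02e-6 / 0.187 = 1.080e-5 mol.
Incident flux: 1.080e-5 / 0.619 = 1.745e-5 einstein.
Absorbed by unknown: 0.311 × 1.745e-5 = 5.427e-6 mol.
Φ(unknown) = 6.74e-7 / 5.427e-6 = 0.12.

Φ = 0.12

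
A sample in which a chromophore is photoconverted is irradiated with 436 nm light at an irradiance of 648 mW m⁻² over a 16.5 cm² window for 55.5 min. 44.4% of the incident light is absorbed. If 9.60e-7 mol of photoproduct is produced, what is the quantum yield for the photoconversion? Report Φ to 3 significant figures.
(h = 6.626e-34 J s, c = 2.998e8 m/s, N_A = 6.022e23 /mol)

Photon energy at 436 nm: hc/λ = (6.626e-34)(2.998e8)/(436e-9) = 4.556e-19 J.
Energy delivered: (648 mW m⁻²)(16.5e-4 m²)(3330 s) = 3.560 J.
Photons incident: 3.560 / 4.556e-19 = 7.814e18, i.e. 7.814e18/6.022e23 = 1.298e-5 mol.
Photons absorbed: 0.444 × 1.298e-5 = 5.763e-6 mol.
Φ = 9.60e-7 mol / 5.763e-6 mol photons = 0.167.

Φ = 0.167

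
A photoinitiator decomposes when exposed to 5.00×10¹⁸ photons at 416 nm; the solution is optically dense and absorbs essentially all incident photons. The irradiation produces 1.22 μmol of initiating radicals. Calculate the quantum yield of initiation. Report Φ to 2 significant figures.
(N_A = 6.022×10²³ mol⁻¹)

Φ = 0.15

Product: 1.22 μmol = 1.22×10⁻⁶ mol.
Moles of photons: 5.00×10¹⁸ / 6.022×10²³ = 8.303×10⁻⁶ mol.
Φ = 1.22×10⁻⁶ mol / 8.303×10⁻⁶ mol photons = 0.15.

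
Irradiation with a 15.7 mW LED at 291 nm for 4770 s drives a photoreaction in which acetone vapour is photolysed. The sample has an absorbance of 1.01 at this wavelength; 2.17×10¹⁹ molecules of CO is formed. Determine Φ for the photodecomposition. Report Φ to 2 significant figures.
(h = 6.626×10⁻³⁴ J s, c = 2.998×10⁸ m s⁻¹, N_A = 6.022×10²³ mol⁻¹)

Product: 2.17×10¹⁹ / 6.022×10²³ = 3.603×10⁻⁵ mol.
Photon energy at 291 nm: hc/λ = (6.626×10⁻³⁴)(2.998×10⁸)/(291×10⁻⁹) = 6.826×10⁻¹⁹ J.
Energy delivered: (15.7 mW)(4770 s) = 74.89 J.
Photons incident: 74.89 / 6.826×10⁻¹⁹ = 1.097×10²⁰, i.e. 1.097×10²⁰/6.022×10²³ = 1.822×10⁻⁴ mol.
Fraction absorbed: 1 − 10^(−1.01) = 0.9023.
Photons absorbed: 0.9023 × 1.822×10⁻⁴ = 1.644×10⁻⁴ mol.
Φ = 3.603×10⁻⁵ mol / 1.644×10⁻⁴ mol photons = 0.22.

Φ = 0.22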